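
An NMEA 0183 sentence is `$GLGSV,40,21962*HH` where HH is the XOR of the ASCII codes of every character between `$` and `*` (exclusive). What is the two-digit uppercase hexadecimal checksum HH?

73

XOR the ASCII codes of the payload characters:
  'G' = 0x47 → acc = 0x47
  'L' = 0x4C → acc = 0x0B
  'G' = 0x47 → acc = 0x4C
  'S' = 0x53 → acc = 0x1F
  'V' = 0x56 → acc = 0x49
  ',' = 0x2C → acc = 0x65
  '4' = 0x34 → acc = 0x51
  '0' = 0x30 → acc = 0x61
  ',' = 0x2C → acc = 0x4D
  '2' = 0x32 → acc = 0x7F
  '1' = 0x31 → acc = 0x4E
  '9' = 0x39 → acc = 0x77
  '6' = 0x36 → acc = 0x41
  '2' = 0x32 → acc = 0x73
Checksum = 0x73.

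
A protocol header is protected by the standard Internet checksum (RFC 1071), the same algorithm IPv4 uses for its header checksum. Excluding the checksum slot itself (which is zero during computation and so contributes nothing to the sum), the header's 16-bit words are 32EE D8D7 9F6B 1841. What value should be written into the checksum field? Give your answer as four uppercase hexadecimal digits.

One's-complement addition (fold any carry out of bit 15 back into bit 0):
  0x32EE + 0xD8D7 = 0x10BC5 → wrap carry → 0x0BC6
  0x0BC6 + 0x9F6B = 0x0AB31
  0xAB31 + 0x1841 = 0x0C372
One's-complement sum = 0xC372.
Checksum = ~0xC372 & 0xFFFF = 0x3C8D.

3C8D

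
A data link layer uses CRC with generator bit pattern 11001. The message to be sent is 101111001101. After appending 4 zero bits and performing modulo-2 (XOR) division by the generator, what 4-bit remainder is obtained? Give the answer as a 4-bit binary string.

0010

Append 4 zeros: 1011110011010000. Divide by 11001 (XOR where the leading bit is 1):
  pos 0: 10111 XOR 11001 = 01110
  pos 1: 11101 XOR 11001 = 00100
  pos 3: 10000 XOR 11001 = 01001
  pos 4: 10011 XOR 11001 = 01010
  pos 5: 10101 XOR 11001 = 01100
  pos 6: 11000 XOR 11001 = 00001
  pos 10: 11000 XOR 11001 = 00001
Remainder (last 4 bits) = 0010. This is the CRC / FCS.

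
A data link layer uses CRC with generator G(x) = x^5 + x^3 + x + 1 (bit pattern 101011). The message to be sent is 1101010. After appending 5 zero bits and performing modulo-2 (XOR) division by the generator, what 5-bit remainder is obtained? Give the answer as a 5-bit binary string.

00110

Append 5 zeros: 110101000000. Divide by 101011 (XOR where the leading bit is 1):
  pos 0: 110101 XOR 101011 = 011110
  pos 1: 111100 XOR 101011 = 010111
  pos 2: 101110 XOR 101011 = 000101
  pos 5: 101000 XOR 101011 = 000011
Remainder (last 5 bits) = 00110. This is the CRC / FCS.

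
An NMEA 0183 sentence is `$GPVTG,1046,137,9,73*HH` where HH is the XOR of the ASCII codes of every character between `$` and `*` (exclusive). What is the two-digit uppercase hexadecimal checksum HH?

XOR the ASCII codes of the payload characters:
  'G' = 0x47 → acc = 0x47
  'P' = 0x50 → acc = 0x17
  'V' = 0x56 → acc = 0x41
  'T' = 0x54 → acc = 0x15
  'G' = 0x47 → acc = 0x52
  ',' = 0x2C → acc = 0x7E
  '1' = 0x31 → acc = 0x4F
  '0' = 0x30 → acc = 0x7F
  '4' = 0x34 → acc = 0x4B
  '6' = 0x36 → acc = 0x7D
  ',' = 0x2C → acc = 0x51
  '1' = 0x31 → acc = 0x60
  '3' = 0x33 → acc = 0x53
  '7' = 0x37 → acc = 0x64
  ',' = 0x2C → acc = 0x48
  '9' = 0x39 → acc = 0x71
  ',' = 0x2C → acc = 0x5D
  '7' = 0x37 → acc = 0x6A
  '3' = 0x33 → acc = 0x59
Checksum = 0x59.

59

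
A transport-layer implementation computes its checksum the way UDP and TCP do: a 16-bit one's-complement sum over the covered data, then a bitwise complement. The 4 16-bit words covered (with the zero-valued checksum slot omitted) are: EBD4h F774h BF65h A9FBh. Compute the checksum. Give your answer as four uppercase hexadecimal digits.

One's-complement addition (fold any carry out of bit 15 back into bit 0):
  0xEBD4 + 0xF774 = 0x1E348 → wrap carry → 0xE349
  0xE349 + 0xBF65 = 0x1A2AE → wrap carry → 0xA2AF
  0xA2AF + 0xA9FB = 0x14CAA → wrap carry → 0x4CAB
One's-complement sum = 0x4CAB.
Checksum = ~0x4CAB & 0xFFFF = 0xB354.

B354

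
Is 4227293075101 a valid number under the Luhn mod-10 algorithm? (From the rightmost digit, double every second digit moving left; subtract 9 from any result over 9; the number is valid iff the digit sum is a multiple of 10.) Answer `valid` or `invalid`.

invalid

From the right, keep odd positions and double even positions (subtract 9 from any doubled value over 9):
  doubled (positions 2,4,...): 0 1 0 9 5 4 → sum 19
  kept (positions 1,3,...): 1 1 7 3 2 2 4 → sum 20
Total = 39.
39 mod 10 = 9, so the number is invalid.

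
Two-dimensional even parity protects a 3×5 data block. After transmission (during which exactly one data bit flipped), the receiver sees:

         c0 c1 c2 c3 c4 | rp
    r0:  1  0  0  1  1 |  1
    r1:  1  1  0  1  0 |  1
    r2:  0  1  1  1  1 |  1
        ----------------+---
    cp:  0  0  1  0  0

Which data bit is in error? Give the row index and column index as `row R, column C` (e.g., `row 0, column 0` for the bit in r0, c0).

row 2, column 3

Recompute each row's even parity and compare to rp:
  r0: data parity 1, sent rp 1 → ok
  r1: data parity 1, sent rp 1 → ok
  r2: data parity 0, sent rp 1 → mismatch
Recompute each column's even parity and compare to cp:
  c0: data parity 0, sent cp 0 → ok
  c1: data parity 0, sent cp 0 → ok
  c2: data parity 1, sent cp 1 → ok
  c3: data parity 1, sent cp 0 → mismatch
  c4: data parity 0, sent cp 0 → ok
Exactly one row (r2) and one column (c3) fail → the flipped bit is at their intersection.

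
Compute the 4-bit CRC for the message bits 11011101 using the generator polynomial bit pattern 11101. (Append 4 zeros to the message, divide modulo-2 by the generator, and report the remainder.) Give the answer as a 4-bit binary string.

0101

Append 4 zeros: 110111010000. Divide by 11101 (XOR where the leading bit is 1):
  pos 0: 11011 XOR 11101 = 00110
  pos 2: 11010 XOR 11101 = 00111
  pos 4: 11110 XOR 11101 = 00011
  pos 7: 11000 XOR 11101 = 00101
Remainder (last 4 bits) = 0101. This is the CRC / FCS.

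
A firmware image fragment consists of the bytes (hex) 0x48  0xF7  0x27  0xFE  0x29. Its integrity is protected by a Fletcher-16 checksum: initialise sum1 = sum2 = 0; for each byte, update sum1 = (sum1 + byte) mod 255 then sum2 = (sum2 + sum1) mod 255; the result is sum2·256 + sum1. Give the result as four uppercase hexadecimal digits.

Running sums (mod 255):
  after byte 0 (0x48): sum1=72, sum2=72
  after byte 1 (0xF7): sum1=64, sum2=136
  after byte 2 (0x27): sum1=103, sum2=239
  after byte 3 (0xFE): sum1=102, sum2=86
  after byte 4 (0x29): sum1=143, sum2=229
Checksum = sum2·256 + sum1 = 229·256 + 143 = 58767 = 0xE58F.

E58F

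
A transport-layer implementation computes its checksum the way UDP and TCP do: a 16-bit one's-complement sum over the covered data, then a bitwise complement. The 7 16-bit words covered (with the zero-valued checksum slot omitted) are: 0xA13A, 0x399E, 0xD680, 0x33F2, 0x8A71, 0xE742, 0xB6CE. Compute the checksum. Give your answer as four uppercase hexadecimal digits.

F230

One's-complement addition (fold any carry out of bit 15 back into bit 0):
  0xA13A + 0x399E = 0x0DAD8
  0xDAD8 + 0xD680 = 0x1B158 → wrap carry → 0xB159
  0xB159 + 0x33F2 = 0x0E54B
  0xE54B + 0x8A71 = 0x16FBC → wrap carry → 0x6FBD
  0x6FBD + 0xE742 = 0x156FF → wrap carry → 0x5700
  0x5700 + 0xB6CE = 0x10DCE → wrap carry → 0x0DCF
One's-complement sum = 0x0DCF.
Checksum = ~0x0DCF & 0xFFFF = 0xF230.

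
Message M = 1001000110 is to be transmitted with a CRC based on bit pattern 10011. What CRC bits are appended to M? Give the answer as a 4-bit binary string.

0000

Append 4 zeros: 10010001100000. Divide by 10011 (XOR where the leading bit is 1):
  pos 0: 10010 XOR 10011 = 00001
  pos 4: 10011 XOR 10011 = 00000
Remainder (last 4 bits) = 0000. This is the CRC / FCS.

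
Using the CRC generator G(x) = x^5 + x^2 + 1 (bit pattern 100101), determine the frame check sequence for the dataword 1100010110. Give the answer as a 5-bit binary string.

00101

Append 5 zeros: 110001011000000. Divide by 100101 (XOR where the leading bit is 1):
  pos 0: 110001 XOR 100101 = 010100
  pos 1: 101000 XOR 100101 = 001101
  pos 3: 110111 XOR 100101 = 010010
  pos 4: 100100 XOR 100101 = 000001
  pos 9: 100000 XOR 100101 = 000101
Remainder (last 5 bits) = 00101. This is the CRC / FCS.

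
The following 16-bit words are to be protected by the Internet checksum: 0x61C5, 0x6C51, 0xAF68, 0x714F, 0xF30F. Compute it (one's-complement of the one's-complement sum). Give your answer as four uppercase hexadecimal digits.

One's-complement addition (fold any carry out of bit 15 back into bit 0):
  0x61C5 + 0x6C51 = 0x0CE16
  0xCE16 + 0xAF68 = 0x17D7E → wrap carry → 0x7D7F
  0x7D7F + 0x714F = 0x0EECE
  0xEECE + 0xF30F = 0x1E1DD → wrap carry → 0xE1DE
One's-complement sum = 0xE1DE.
Checksum = ~0xE1DE & 0xFFFF = 0x1E21.

1E21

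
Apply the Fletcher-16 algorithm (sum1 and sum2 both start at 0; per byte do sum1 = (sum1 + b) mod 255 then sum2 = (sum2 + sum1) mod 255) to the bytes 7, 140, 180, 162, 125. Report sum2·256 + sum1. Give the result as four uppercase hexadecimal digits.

3668

Running sums (mod 255):
  after byte 0 (7): sum1=7, sum2=7
  after byte 1 (140): sum1=147, sum2=154
  after byte 2 (180): sum1=72, sum2=226
  after byte 3 (162): sum1=234, sum2=205
  after byte 4 (125): sum1=104, sum2=54
Checksum = sum2·256 + sum1 = 54·256 + 104 = 13928 = 0x3668.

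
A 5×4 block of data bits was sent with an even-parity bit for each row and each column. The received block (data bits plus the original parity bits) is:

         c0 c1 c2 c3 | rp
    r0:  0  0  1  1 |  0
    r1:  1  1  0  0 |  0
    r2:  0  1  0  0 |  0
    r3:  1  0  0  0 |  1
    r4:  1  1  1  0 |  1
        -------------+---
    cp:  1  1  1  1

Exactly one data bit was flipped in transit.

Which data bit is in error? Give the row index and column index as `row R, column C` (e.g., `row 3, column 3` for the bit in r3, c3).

row 2, column 2

Recompute each row's even parity and compare to rp:
  r0: data parity 0, sent rp 0 → ok
  r1: data parity 0, sent rp 0 → ok
  r2: data parity 1, sent rp 0 → mismatch
  r3: data parity 1, sent rp 1 → ok
  r4: data parity 1, sent rp 1 → ok
Recompute each column's even parity and compare to cp:
  c0: data parity 1, sent cp 1 → ok
  c1: data parity 1, sent cp 1 → ok
  c2: data parity 0, sent cp 1 → mismatch
  c3: data parity 1, sent cp 1 → ok
Exactly one row (r2) and one column (c2) fail → the flipped bit is at their intersection.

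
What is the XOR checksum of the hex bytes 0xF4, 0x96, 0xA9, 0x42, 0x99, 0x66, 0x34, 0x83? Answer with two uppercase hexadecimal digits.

C1

XOR the bytes together:
  start with 0xF4
  0xF4 ⊕ 0x96 = 0x62
  0x62 ⊕ 0xA9 = 0xCB
  0xCB ⊕ 0x42 = 0x89
  0x89 ⊕ 0x99 = 0x10
  0x10 ⊕ 0x66 = 0x76
  0x76 ⊕ 0x34 = 0x42
  0x42 ⊕ 0x83 = 0xC1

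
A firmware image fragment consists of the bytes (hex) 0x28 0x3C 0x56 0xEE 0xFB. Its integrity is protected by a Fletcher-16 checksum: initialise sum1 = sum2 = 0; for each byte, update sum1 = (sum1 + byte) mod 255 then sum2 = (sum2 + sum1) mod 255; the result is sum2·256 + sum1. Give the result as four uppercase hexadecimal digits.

Running sums (mod 255):
  after byte 0 (0x28): sum1=40, sum2=40
  after byte 1 (0x3C): sum1=100, sum2=140
  after byte 2 (0x56): sum1=186, sum2=71
  after byte 3 (0xEE): sum1=169, sum2=240
  after byte 4 (0xFB): sum1=165, sum2=150
Checksum = sum2·256 + sum1 = 150·256 + 165 = 38565 = 0x96A5.

96A5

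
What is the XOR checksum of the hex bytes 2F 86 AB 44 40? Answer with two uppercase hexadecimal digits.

06

XOR the bytes together:
  start with 0x2F
  0x2F ⊕ 0x86 = 0xA9
  0xA9 ⊕ 0xAB = 0x02
  0x02 ⊕ 0x44 = 0x46
  0x46 ⊕ 0x40 = 0x06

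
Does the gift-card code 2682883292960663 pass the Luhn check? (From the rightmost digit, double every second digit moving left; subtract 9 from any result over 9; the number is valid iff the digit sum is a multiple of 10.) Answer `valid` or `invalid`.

From the right, keep odd positions and double even positions (subtract 9 from any doubled value over 9):
  doubled (positions 2,4,...): 3 0 9 9 6 7 7 4 → sum 45
  kept (positions 1,3,...): 3 6 6 2 2 8 2 6 → sum 35
Total = 80.
80 mod 10 = 0, so the number is valid.

valid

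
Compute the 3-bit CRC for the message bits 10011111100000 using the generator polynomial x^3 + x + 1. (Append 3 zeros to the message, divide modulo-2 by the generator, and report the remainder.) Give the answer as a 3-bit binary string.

Append 3 zeros: 10011111100000000. Divide by 1011 (XOR where the leading bit is 1):
  pos 0: 1001 XOR 1011 = 0010
  pos 2: 1011 XOR 1011 = 0000
  pos 6: 1110 XOR 1011 = 0101
  pos 7: 1010 XOR 1011 = 0001
  pos 10: 1000 XOR 1011 = 0011
  pos 12: 1100 XOR 1011 = 0111
  pos 13: 1110 XOR 1011 = 0101
Remainder (last 3 bits) = 101. This is the CRC / FCS.

101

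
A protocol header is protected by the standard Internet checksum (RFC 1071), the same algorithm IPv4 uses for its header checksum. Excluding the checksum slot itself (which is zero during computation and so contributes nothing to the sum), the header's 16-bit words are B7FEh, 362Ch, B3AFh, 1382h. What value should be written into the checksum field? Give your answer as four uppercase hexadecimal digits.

4AA3

One's-complement addition (fold any carry out of bit 15 back into bit 0):
  0xB7FE + 0x362C = 0x0EE2A
  0xEE2A + 0xB3AF = 0x1A1D9 → wrap carry → 0xA1DA
  0xA1DA + 0x1382 = 0x0B55C
One's-complement sum = 0xB55C.
Checksum = ~0xB55C & 0xFFFF = 0x4AA3.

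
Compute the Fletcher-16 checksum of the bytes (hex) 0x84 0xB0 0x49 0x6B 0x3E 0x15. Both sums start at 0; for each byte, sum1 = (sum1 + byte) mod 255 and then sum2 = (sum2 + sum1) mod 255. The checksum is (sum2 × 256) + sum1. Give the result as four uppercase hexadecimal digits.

Running sums (mod 255):
  after byte 0 (0x84): sum1=132, sum2=132
  after byte 1 (0xB0): sum1=53, sum2=185
  after byte 2 (0x49): sum1=126, sum2=56
  after byte 3 (0x6B): sum1=233, sum2=34
  after byte 4 (0x3E): sum1=40, sum2=74
  after byte 5 (0x15): sum1=61, sum2=135
Checksum = sum2·256 + sum1 = 135·256 + 61 = 34621 = 0x873D.

873D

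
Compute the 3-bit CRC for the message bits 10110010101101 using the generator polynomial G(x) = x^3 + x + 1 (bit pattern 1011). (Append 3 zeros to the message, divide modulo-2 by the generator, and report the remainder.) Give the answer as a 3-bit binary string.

000

Append 3 zeros: 10110010101101000. Divide by 1011 (XOR where the leading bit is 1):
  pos 0: 1011 XOR 1011 = 0000
  pos 6: 1010 XOR 1011 = 0001
  pos 9: 1110 XOR 1011 = 0101
  pos 10: 1011 XOR 1011 = 0000
Remainder (last 3 bits) = 000. This is the CRC / FCS.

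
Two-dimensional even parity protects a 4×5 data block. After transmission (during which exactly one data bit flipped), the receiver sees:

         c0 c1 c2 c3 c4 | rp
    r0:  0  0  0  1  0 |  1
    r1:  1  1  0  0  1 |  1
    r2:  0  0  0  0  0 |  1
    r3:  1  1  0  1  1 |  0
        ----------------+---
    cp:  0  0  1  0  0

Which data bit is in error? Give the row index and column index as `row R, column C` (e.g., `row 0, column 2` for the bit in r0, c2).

row 2, column 2

Recompute each row's even parity and compare to rp:
  r0: data parity 1, sent rp 1 → ok
  r1: data parity 1, sent rp 1 → ok
  r2: data parity 0, sent rp 1 → mismatch
  r3: data parity 0, sent rp 0 → ok
Recompute each column's even parity and compare to cp:
  c0: data parity 0, sent cp 0 → ok
  c1: data parity 0, sent cp 0 → ok
  c2: data parity 0, sent cp 1 → mismatch
  c3: data parity 0, sent cp 0 → ok
  c4: data parity 0, sent cp 0 → ok
Exactly one row (r2) and one column (c2) fail → the flipped bit is at their intersection.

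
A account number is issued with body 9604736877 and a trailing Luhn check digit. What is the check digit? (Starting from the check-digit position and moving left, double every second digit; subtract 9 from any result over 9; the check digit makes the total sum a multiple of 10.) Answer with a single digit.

2

Partial digits right→left: 7 7 8 6 3 7 4 0 6 9
Double every second digit counting from the check-digit position (so the 1st, 3rd, 5th, ... of the partial from the right).
  doubled (with −9 where >9): 5 7 6 8 3 → sum 29
  kept as-is: 7 6 7 0 9 → sum 29
Total = 29 + 29 = 58.
Check digit = (10 − (58 mod 10)) mod 10 = 2.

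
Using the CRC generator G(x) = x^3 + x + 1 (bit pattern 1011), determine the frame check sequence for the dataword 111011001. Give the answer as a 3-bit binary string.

Append 3 zeros: 111011001000. Divide by 1011 (XOR where the leading bit is 1):
  pos 0: 1110 XOR 1011 = 0101
  pos 1: 1011 XOR 1011 = 0000
  pos 5: 1001 XOR 1011 = 0010
  pos 7: 1000 XOR 1011 = 0011
Remainder (last 3 bits) = 110. This is the CRC / FCS.

110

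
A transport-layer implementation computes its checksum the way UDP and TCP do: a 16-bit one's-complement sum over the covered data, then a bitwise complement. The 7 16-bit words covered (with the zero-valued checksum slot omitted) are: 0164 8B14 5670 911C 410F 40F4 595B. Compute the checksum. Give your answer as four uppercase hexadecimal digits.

B09B

One's-complement addition (fold any carry out of bit 15 back into bit 0):
  0x0164 + 0x8B14 = 0x08C78
  0x8C78 + 0x5670 = 0x0E2E8
  0xE2E8 + 0x911C = 0x17404 → wrap carry → 0x7405
  0x7405 + 0x410F = 0x0B514
  0xB514 + 0x40F4 = 0x0F608
  0xF608 + 0x595B = 0x14F63 → wrap carry → 0x4F64
One's-complement sum = 0x4F64.
Checksum = ~0x4F64 & 0xFFFF = 0xB09B.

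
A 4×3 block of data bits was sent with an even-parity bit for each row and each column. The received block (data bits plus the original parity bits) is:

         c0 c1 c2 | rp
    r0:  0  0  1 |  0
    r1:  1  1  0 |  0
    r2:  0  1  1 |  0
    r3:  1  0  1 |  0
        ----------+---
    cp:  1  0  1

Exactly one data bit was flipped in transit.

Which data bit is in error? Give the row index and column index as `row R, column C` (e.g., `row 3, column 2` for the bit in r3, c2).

Recompute each row's even parity and compare to rp:
  r0: data parity 1, sent rp 0 → mismatch
  r1: data parity 0, sent rp 0 → ok
  r2: data parity 0, sent rp 0 → ok
  r3: data parity 0, sent rp 0 → ok
Recompute each column's even parity and compare to cp:
  c0: data parity 0, sent cp 1 → mismatch
  c1: data parity 0, sent cp 0 → ok
  c2: data parity 1, sent cp 1 → ok
Exactly one row (r0) and one column (c0) fail → the flipped bit is at their intersection.

row 0, column 0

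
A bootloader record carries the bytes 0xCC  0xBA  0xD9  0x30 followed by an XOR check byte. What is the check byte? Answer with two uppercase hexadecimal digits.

9F

XOR the bytes together:
  start with 0xCC
  0xCC ⊕ 0xBA = 0x76
  0x76 ⊕ 0xD9 = 0xAF
  0xAF ⊕ 0x30 = 0x9F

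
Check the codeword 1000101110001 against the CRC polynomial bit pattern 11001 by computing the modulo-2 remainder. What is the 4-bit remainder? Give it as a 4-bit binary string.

0001

Modulo-2 division of 1000101110001 by 11001:
  pos 0: 10001 XOR 11001 = 01000
  pos 1: 10000 XOR 11001 = 01001
  pos 2: 10011 XOR 11001 = 01010
  pos 3: 10101 XOR 11001 = 01100
  pos 4: 11001 XOR 11001 = 00000
Remainder = 0001 (nonzero — an error is detected).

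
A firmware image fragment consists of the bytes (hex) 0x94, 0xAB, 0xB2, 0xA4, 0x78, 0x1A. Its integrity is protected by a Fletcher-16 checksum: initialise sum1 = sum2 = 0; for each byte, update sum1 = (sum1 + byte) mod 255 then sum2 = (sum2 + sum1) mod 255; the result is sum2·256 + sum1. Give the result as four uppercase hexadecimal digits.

992A

Running sums (mod 255):
  after byte 0 (0x94): sum1=148, sum2=148
  after byte 1 (0xAB): sum1=64, sum2=212
  after byte 2 (0xB2): sum1=242, sum2=199
  after byte 3 (0xA4): sum1=151, sum2=95
  after byte 4 (0x78): sum1=16, sum2=111
  after byte 5 (0x1A): sum1=42, sum2=153
Checksum = sum2·256 + sum1 = 153·256 + 42 = 39210 = 0x992A.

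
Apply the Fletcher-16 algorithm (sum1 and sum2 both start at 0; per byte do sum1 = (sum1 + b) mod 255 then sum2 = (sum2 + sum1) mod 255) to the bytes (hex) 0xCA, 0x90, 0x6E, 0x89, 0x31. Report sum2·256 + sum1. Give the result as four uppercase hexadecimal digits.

Running sums (mod 255):
  after byte 0 (0xCA): sum1=202, sum2=202
  after byte 1 (0x90): sum1=91, sum2=38
  after byte 2 (0x6E): sum1=201, sum2=239
  after byte 3 (0x89): sum1=83, sum2=67
  after byte 4 (0x31): sum1=132, sum2=199
Checksum = sum2·256 + sum1 = 199·256 + 132 = 51076 = 0xC784.

C784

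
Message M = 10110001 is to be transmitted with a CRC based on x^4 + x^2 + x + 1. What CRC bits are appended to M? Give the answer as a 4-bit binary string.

Append 4 zeros: 101100010000. Divide by 10111 (XOR where the leading bit is 1):
  pos 0: 10110 XOR 10111 = 00001
  pos 4: 10010 XOR 10111 = 00101
  pos 6: 10100 XOR 10111 = 00011
Remainder (last 4 bits) = 0110. This is the CRC / FCS.

0110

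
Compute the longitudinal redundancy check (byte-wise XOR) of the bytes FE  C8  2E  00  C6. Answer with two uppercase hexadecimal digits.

DE

XOR the bytes together:
  start with 0xFE
  0xFE ⊕ 0xC8 = 0x36
  0x36 ⊕ 0x2E = 0x18
  0x18 ⊕ 0x00 = 0x18
  0x18 ⊕ 0xC6 = 0xDE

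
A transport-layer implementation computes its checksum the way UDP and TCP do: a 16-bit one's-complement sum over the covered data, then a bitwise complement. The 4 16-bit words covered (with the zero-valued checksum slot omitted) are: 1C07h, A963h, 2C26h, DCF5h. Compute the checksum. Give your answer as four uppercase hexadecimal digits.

One's-complement addition (fold any carry out of bit 15 back into bit 0):
  0x1C07 + 0xA963 = 0x0C56A
  0xC56A + 0x2C26 = 0x0F190
  0xF190 + 0xDCF5 = 0x1CE85 → wrap carry → 0xCE86
One's-complement sum = 0xCE86.
Checksum = ~0xCE86 & 0xFFFF = 0x3179.

3179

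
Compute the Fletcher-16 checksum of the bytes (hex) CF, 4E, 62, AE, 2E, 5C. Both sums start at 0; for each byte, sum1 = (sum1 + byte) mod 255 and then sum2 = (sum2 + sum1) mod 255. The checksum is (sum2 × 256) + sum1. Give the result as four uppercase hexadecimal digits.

Running sums (mod 255):
  after byte 0 (CF): sum1=207, sum2=207
  after byte 1 (4E): sum1=30, sum2=237
  after byte 2 (62): sum1=128, sum2=110
  after byte 3 (AE): sum1=47, sum2=157
  after byte 4 (2E): sum1=93, sum2=250
  after byte 5 (5C): sum1=185, sum2=180
Checksum = sum2·256 + sum1 = 180·256 + 185 = 46265 = 0xB4B9.

B4B9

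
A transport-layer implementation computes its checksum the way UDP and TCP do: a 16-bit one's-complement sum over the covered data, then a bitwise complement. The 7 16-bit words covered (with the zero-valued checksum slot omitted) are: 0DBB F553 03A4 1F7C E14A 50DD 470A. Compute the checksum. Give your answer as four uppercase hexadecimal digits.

609E

One's-complement addition (fold any carry out of bit 15 back into bit 0):
  0x0DBB + 0xF553 = 0x1030E → wrap carry → 0x030F
  0x030F + 0x03A4 = 0x006B3
  0x06B3 + 0x1F7C = 0x0262F
  0x262F + 0xE14A = 0x10779 → wrap carry → 0x077A
  0x077A + 0x50DD = 0x05857
  0x5857 + 0x470A = 0x09F61
One's-complement sum = 0x9F61.
Checksum = ~0x9F61 & 0xFFFF = 0x609E.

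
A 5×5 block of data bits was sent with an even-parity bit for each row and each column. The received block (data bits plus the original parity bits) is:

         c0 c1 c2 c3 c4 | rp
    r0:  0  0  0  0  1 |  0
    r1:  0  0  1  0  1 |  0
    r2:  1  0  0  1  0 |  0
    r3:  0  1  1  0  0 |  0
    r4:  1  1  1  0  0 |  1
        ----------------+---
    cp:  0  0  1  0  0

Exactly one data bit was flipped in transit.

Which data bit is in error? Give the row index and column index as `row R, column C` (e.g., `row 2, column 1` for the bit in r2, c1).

row 0, column 3

Recompute each row's even parity and compare to rp:
  r0: data parity 1, sent rp 0 → mismatch
  r1: data parity 0, sent rp 0 → ok
  r2: data parity 0, sent rp 0 → ok
  r3: data parity 0, sent rp 0 → ok
  r4: data parity 1, sent rp 1 → ok
Recompute each column's even parity and compare to cp:
  c0: data parity 0, sent cp 0 → ok
  c1: data parity 0, sent cp 0 → ok
  c2: data parity 1, sent cp 1 → ok
  c3: data parity 1, sent cp 0 → mismatch
  c4: data parity 0, sent cp 0 → ok
Exactly one row (r0) and one column (c3) fail → the flipped bit is at their intersection.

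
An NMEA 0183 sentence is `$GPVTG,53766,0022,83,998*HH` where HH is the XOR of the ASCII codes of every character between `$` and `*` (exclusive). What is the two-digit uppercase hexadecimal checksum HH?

50

XOR the ASCII codes of the payload characters:
  'G' = 0x47 → acc = 0x47
  'P' = 0x50 → acc = 0x17
  'V' = 0x56 → acc = 0x41
  'T' = 0x54 → acc = 0x15
  'G' = 0x47 → acc = 0x52
  ',' = 0x2C → acc = 0x7E
  '5' = 0x35 → acc = 0x4B
  '3' = 0x33 → acc = 0x78
  '7' = 0x37 → acc = 0x4F
  '6' = 0x36 → acc = 0x79
  '6' = 0x36 → acc = 0x4F
  ',' = 0x2C → acc = 0x63
  '0' = 0x30 → acc = 0x53
  '0' = 0x30 → acc = 0x63
  '2' = 0x32 → acc = 0x51
  '2' = 0x32 → acc = 0x63
  ',' = 0x2C → acc = 0x4F
  '8' = 0x38 → acc = 0x77
  '3' = 0x33 → acc = 0x44
  ',' = 0x2C → acc = 0x68
  '9' = 0x39 → acc = 0x51
  '9' = 0x39 → acc = 0x68
  '8' = 0x38 → acc = 0x50
Checksum = 0x50.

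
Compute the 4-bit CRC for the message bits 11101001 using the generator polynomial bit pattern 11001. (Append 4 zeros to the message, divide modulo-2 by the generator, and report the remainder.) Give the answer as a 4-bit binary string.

1100

Append 4 zeros: 111010010000. Divide by 11001 (XOR where the leading bit is 1):
  pos 0: 11101 XOR 11001 = 00100
  pos 2: 10000 XOR 11001 = 01001
  pos 3: 10011 XOR 11001 = 01010
  pos 4: 10100 XOR 11001 = 01101
  pos 5: 11010 XOR 11001 = 00011
Remainder (last 4 bits) = 1100. This is the CRC / FCS.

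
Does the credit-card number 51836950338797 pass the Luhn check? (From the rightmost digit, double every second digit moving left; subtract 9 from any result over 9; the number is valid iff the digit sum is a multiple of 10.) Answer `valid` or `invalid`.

From the right, keep odd positions and double even positions (subtract 9 from any doubled value over 9):
  doubled (positions 2,4,...): 9 7 6 1 3 7 1 → sum 34
  kept (positions 1,3,...): 7 7 3 0 9 3 1 → sum 30
Total = 64.
64 mod 10 = 4, so the number is invalid.

invalid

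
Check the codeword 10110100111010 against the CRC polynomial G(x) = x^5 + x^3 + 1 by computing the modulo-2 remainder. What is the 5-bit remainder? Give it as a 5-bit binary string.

Modulo-2 division of 10110100111010 by 101001:
  pos 0: 101101 XOR 101001 = 000100
  pos 3: 100001 XOR 101001 = 001000
  pos 5: 100011 XOR 101001 = 001010
  pos 7: 101001 XOR 101001 = 000000
Remainder = 00000 (zero — the frame passes the CRC check).

00000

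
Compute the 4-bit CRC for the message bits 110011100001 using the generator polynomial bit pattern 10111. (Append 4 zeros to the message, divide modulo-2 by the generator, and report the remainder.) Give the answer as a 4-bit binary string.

1111

Append 4 zeros: 1100111000010000. Divide by 10111 (XOR where the leading bit is 1):
  pos 0: 11001 XOR 10111 = 01110
  pos 1: 11101 XOR 10111 = 01010
  pos 2: 10101 XOR 10111 = 00010
  pos 5: 10000 XOR 10111 = 00111
  pos 7: 11101 XOR 10111 = 01010
  pos 8: 10100 XOR 10111 = 00011
  pos 11: 11000 XOR 10111 = 01111
Remainder (last 4 bits) = 1111. This is the CRC / FCS.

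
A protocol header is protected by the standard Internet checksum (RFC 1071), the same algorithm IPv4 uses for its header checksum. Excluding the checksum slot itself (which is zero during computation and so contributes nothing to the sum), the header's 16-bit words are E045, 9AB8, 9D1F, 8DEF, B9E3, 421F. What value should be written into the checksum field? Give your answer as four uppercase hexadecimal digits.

5DEF

One's-complement addition (fold any carry out of bit 15 back into bit 0):
  0xE045 + 0x9AB8 = 0x17AFD → wrap carry → 0x7AFE
  0x7AFE + 0x9D1F = 0x1181D → wrap carry → 0x181E
  0x181E + 0x8DEF = 0x0A60D
  0xA60D + 0xB9E3 = 0x15FF0 → wrap carry → 0x5FF1
  0x5FF1 + 0x421F = 0x0A210
One's-complement sum = 0xA210.
Checksum = ~0xA210 & 0xFFFF = 0x5DEF.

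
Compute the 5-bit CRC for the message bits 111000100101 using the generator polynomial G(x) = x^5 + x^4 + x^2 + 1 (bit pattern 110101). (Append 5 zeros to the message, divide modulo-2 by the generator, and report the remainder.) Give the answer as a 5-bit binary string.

Append 5 zeros: 11100010010100000. Divide by 110101 (XOR where the leading bit is 1):
  pos 0: 111000 XOR 110101 = 001101
  pos 2: 110110 XOR 110101 = 000011
  pos 6: 110101 XOR 110101 = 000000
Remainder (last 5 bits) = 00000. This is the CRC / FCS.

00000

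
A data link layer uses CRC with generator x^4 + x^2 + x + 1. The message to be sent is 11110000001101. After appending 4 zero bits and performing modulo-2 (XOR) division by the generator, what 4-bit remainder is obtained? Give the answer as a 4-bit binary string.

0010

Append 4 zeros: 111100000011010000. Divide by 10111 (XOR where the leading bit is 1):
  pos 0: 11110 XOR 10111 = 01001
  pos 1: 10010 XOR 10111 = 00101
  pos 3: 10100 XOR 10111 = 00011
  pos 6: 11001 XOR 10111 = 01110
  pos 7: 11101 XOR 10111 = 01010
  pos 8: 10100 XOR 10111 = 00011
  pos 11: 11100 XOR 10111 = 01011
  pos 12: 10110 XOR 10111 = 00001
Remainder (last 4 bits) = 0010. This is the CRC / FCS.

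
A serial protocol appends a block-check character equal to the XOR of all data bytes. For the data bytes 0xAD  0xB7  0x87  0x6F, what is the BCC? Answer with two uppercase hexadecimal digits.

XOR the bytes together:
  start with 0xAD
  0xAD ⊕ 0xB7 = 0x1A
  0x1A ⊕ 0x87 = 0x9D
  0x9D ⊕ 0x6F = 0xF2

F2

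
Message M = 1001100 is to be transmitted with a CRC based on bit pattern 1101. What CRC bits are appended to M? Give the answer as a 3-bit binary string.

001

Append 3 zeros: 1001100000. Divide by 1101 (XOR where the leading bit is 1):
  pos 0: 1001 XOR 1101 = 0100
  pos 1: 1001 XOR 1101 = 0100
  pos 2: 1000 XOR 1101 = 0101
  pos 3: 1010 XOR 1101 = 0111
  pos 4: 1110 XOR 1101 = 0011
  pos 6: 1100 XOR 1101 = 0001
Remainder (last 3 bits) = 001. This is the CRC / FCS.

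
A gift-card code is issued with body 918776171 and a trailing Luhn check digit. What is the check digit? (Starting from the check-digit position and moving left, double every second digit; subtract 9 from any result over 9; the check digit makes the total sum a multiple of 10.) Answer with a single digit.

4

Partial digits right→left: 1 7 1 6 7 7 8 1 9
Double every second digit counting from the check-digit position (so the 1st, 3rd, 5th, ... of the partial from the right).
  doubled (with −9 where >9): 2 2 5 7 9 → sum 25
  kept as-is: 7 6 7 1 → sum 21
Total = 25 + 21 = 46.
Check digit = (10 − (46 mod 10)) mod 10 = 4.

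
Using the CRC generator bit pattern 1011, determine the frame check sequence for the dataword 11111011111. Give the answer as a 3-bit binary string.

Append 3 zeros: 11111011111000. Divide by 1011 (XOR where the leading bit is 1):
  pos 0: 1111 XOR 1011 = 0100
  pos 1: 1001 XOR 1011 = 0010
  pos 3: 1001 XOR 1011 = 0010
  pos 5: 1011 XOR 1011 = 0000
  pos 9: 1100 XOR 1011 = 0111
  pos 10: 1110 XOR 1011 = 0101
Remainder (last 3 bits) = 101. This is the CRC / FCS.

101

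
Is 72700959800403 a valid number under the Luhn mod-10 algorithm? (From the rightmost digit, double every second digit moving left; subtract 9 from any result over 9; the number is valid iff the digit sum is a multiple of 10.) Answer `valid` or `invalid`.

From the right, keep odd positions and double even positions (subtract 9 from any doubled value over 9):
  doubled (positions 2,4,...): 0 0 7 1 0 5 5 → sum 18
  kept (positions 1,3,...): 3 4 0 9 9 0 2 → sum 27
Total = 45.
45 mod 10 = 5, so the number is invalid.

invalid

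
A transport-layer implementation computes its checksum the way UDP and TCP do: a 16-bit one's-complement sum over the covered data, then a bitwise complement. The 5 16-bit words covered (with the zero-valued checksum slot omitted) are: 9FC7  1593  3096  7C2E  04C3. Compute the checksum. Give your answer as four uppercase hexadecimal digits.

One's-complement addition (fold any carry out of bit 15 back into bit 0):
  0x9FC7 + 0x1593 = 0x0B55A
  0xB55A + 0x3096 = 0x0E5F0
  0xE5F0 + 0x7C2E = 0x1621E → wrap carry → 0x621F
  0x621F + 0x04C3 = 0x066E2
One's-complement sum = 0x66E2.
Checksum = ~0x66E2 & 0xFFFF = 0x991D.

991D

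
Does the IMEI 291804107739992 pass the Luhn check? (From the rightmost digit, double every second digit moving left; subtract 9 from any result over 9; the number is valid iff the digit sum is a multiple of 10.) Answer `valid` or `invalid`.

From the right, keep odd positions and double even positions (subtract 9 from any doubled value over 9):
  doubled (positions 2,4,...): 9 9 5 0 8 7 9 → sum 47
  kept (positions 1,3,...): 2 9 3 7 1 0 1 2 → sum 25
Total = 72.
72 mod 10 = 2, so the number is invalid.

invalid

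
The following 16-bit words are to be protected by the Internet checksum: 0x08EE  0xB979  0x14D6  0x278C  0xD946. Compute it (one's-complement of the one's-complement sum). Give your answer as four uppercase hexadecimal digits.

One's-complement addition (fold any carry out of bit 15 back into bit 0):
  0x08EE + 0xB979 = 0x0C267
  0xC267 + 0x14D6 = 0x0D73D
  0xD73D + 0x278C = 0x0FEC9
  0xFEC9 + 0xD946 = 0x1D80F → wrap carry → 0xD810
One's-complement sum = 0xD810.
Checksum = ~0xD810 & 0xFFFF = 0x27EF.

27EF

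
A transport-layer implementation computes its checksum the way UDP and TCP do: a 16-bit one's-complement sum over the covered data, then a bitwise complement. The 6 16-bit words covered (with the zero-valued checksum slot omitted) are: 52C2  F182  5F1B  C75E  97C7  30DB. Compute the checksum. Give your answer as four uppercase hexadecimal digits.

One's-complement addition (fold any carry out of bit 15 back into bit 0):
  0x52C2 + 0xF182 = 0x14444 → wrap carry → 0x4445
  0x4445 + 0x5F1B = 0x0A360
  0xA360 + 0xC75E = 0x16ABE → wrap carry → 0x6ABF
  0x6ABF + 0x97C7 = 0x10286 → wrap carry → 0x0287
  0x0287 + 0x30DB = 0x03362
One's-complement sum = 0x3362.
Checksum = ~0x3362 & 0xFFFF = 0xCC9D.

CC9D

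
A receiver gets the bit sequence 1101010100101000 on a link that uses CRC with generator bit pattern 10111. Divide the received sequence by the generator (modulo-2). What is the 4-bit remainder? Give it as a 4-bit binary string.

0001

Modulo-2 division of 1101010100101000 by 10111:
  pos 0: 11010 XOR 10111 = 01101
  pos 1: 11011 XOR 10111 = 01100
  pos 2: 11000 XOR 10111 = 01111
  pos 3: 11111 XOR 10111 = 01000
  pos 4: 10000 XOR 10111 = 00111
  pos 6: 11101 XOR 10111 = 01010
  pos 7: 10100 XOR 10111 = 00011
  pos 10: 11100 XOR 10111 = 01011
  pos 11: 10110 XOR 10111 = 00001
Remainder = 0001 (nonzero — an error is detected).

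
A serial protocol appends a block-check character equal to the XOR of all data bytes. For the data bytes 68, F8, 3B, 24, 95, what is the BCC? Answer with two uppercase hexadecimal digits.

XOR the bytes together:
  start with 0x68
  0x68 ⊕ 0xF8 = 0x90
  0x90 ⊕ 0x3B = 0xAB
  0xAB ⊕ 0x24 = 0x8F
  0x8F ⊕ 0x95 = 0x1A

1A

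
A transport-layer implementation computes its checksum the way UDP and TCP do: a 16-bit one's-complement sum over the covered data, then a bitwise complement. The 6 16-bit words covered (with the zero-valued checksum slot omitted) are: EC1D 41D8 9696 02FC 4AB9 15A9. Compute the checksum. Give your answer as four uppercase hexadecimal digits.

One's-complement addition (fold any carry out of bit 15 back into bit 0):
  0xEC1D + 0x41D8 = 0x12DF5 → wrap carry → 0x2DF6
  0x2DF6 + 0x9696 = 0x0C48C
  0xC48C + 0x02FC = 0x0C788
  0xC788 + 0x4AB9 = 0x11241 → wrap carry → 0x1242
  0x1242 + 0x15A9 = 0x027EB
One's-complement sum = 0x27EB.
Checksum = ~0x27EB & 0xFFFF = 0xD814.

D814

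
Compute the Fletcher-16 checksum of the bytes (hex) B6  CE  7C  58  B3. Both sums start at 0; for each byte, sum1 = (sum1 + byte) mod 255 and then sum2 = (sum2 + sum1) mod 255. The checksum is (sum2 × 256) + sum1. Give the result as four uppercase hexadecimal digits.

Running sums (mod 255):
  after byte 0 (B6): sum1=182, sum2=182
  after byte 1 (CE): sum1=133, sum2=60
  after byte 2 (7C): sum1=2, sum2=62
  after byte 3 (58): sum1=90, sum2=152
  after byte 4 (B3): sum1=14, sum2=166
Checksum = sum2·256 + sum1 = 166·256 + 14 = 42510 = 0xA60E.

A60E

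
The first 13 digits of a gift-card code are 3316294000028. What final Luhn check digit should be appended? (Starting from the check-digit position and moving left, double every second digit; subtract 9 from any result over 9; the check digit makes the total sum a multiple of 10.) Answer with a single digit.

3

Partial digits right→left: 8 2 0 0 0 0 4 9 2 6 1 3 3
Double every second digit counting from the check-digit position (so the 1st, 3rd, 5th, ... of the partial from the right).
  doubled (with −9 where >9): 7 0 0 8 4 2 6 → sum 27
  kept as-is: 2 0 0 9 6 3 → sum 20
Total = 27 + 20 = 47.
Check digit = (10 − (47 mod 10)) mod 10 = 3.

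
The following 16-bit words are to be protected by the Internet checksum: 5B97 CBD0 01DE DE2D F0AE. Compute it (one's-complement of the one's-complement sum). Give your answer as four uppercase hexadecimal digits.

One's-complement addition (fold any carry out of bit 15 back into bit 0):
  0x5B97 + 0xCBD0 = 0x12767 → wrap carry → 0x2768
  0x2768 + 0x01DE = 0x02946
  0x2946 + 0xDE2D = 0x10773 → wrap carry → 0x0774
  0x0774 + 0xF0AE = 0x0F822
One's-complement sum = 0xF822.
Checksum = ~0xF822 & 0xFFFF = 0x07DD.

07DD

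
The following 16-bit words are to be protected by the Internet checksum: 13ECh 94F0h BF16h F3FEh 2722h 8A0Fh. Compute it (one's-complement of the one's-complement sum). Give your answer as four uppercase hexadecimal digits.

F2DB

One's-complement addition (fold any carry out of bit 15 back into bit 0):
  0x13EC + 0x94F0 = 0x0A8DC
  0xA8DC + 0xBF16 = 0x167F2 → wrap carry → 0x67F3
  0x67F3 + 0xF3FE = 0x15BF1 → wrap carry → 0x5BF2
  0x5BF2 + 0x2722 = 0x08314
  0x8314 + 0x8A0F = 0x10D23 → wrap carry → 0x0D24
One's-complement sum = 0x0D24.
Checksum = ~0x0D24 & 0xFFFF = 0xF2DB.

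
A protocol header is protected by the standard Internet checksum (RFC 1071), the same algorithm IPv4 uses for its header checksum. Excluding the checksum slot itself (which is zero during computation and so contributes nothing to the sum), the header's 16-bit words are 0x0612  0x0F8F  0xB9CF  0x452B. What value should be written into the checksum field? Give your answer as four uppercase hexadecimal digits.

One's-complement addition (fold any carry out of bit 15 back into bit 0):
  0x0612 + 0x0F8F = 0x015A1
  0x15A1 + 0xB9CF = 0x0CF70
  0xCF70 + 0x452B = 0x1149B → wrap carry → 0x149C
One's-complement sum = 0x149C.
Checksum = ~0x149C & 0xFFFF = 0xEB63.

EB63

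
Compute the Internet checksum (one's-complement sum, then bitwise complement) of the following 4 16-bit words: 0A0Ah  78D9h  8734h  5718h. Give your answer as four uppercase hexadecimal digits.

9ECF

One's-complement addition (fold any carry out of bit 15 back into bit 0):
  0x0A0A + 0x78D9 = 0x082E3
  0x82E3 + 0x8734 = 0x10A17 → wrap carry → 0x0A18
  0x0A18 + 0x5718 = 0x06130
One's-complement sum = 0x6130.
Checksum = ~0x6130 & 0xFFFF = 0x9ECF.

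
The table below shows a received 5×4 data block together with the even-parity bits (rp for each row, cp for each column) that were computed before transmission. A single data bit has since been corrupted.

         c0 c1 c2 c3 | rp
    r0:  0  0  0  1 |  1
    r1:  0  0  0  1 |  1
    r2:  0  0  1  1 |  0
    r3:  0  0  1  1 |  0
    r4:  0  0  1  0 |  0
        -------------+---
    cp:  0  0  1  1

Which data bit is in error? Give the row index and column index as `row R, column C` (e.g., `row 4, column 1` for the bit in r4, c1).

Recompute each row's even parity and compare to rp:
  r0: data parity 1, sent rp 1 → ok
  r1: data parity 1, sent rp 1 → ok
  r2: data parity 0, sent rp 0 → ok
  r3: data parity 0, sent rp 0 → ok
  r4: data parity 1, sent rp 0 → mismatch
Recompute each column's even parity and compare to cp:
  c0: data parity 0, sent cp 0 → ok
  c1: data parity 0, sent cp 0 → ok
  c2: data parity 1, sent cp 1 → ok
  c3: data parity 0, sent cp 1 → mismatch
Exactly one row (r4) and one column (c3) fail → the flipped bit is at their intersection.

row 4, column 3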